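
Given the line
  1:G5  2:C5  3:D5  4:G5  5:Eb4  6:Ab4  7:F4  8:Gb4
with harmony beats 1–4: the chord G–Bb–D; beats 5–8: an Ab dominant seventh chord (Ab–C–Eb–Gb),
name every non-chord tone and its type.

C5 (beat 2) — appoggiatura; F4 (beat 7) — appoggiatura.

The harmony at that moment is G minor triad (G, Bb, D); C5 is not a chord tone.
It is approached by leap down from G5 and left by step up to D5.
Leap in, step out — an appoggiatura.
The harmony at that moment is Ab dominant seventh chord (Ab, C, Eb, Gb); F4 is not a chord tone.
It is approached by leap down from Ab4 and left by step up to Gb4.
Leap in, step out — an appoggiatura.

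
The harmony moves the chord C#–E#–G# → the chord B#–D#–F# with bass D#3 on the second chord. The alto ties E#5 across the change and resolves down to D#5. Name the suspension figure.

At the second chord the bass is D#3. The suspended E#5 lies a ninth above the bass; after resolving down by step to D#5, the interval above the bass becomes an octave.
Suspension figures are named by those two intervals: 9–8.

9–8 suspension.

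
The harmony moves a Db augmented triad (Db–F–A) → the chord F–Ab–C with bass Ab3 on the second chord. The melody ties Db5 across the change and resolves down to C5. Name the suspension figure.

4–3 suspension.

At the second chord the bass is Ab3. The suspended Db5 lies a fourth above the bass; after resolving down by step to C5, the interval above the bass becomes a third.
Suspension figures are named by those two intervals: 4–3.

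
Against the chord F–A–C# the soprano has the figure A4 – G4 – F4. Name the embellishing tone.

G4 is a passing tone.

The harmony at that moment is F augmented triad (F, A, C#); G4 is not a chord tone.
It is approached by step down from A4 and left by step down to F4.
Step in, step out in the same direction — a passing tone.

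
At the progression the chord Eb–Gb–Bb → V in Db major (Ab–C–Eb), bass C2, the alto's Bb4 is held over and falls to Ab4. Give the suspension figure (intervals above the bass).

7–6 suspension.

At the second chord the bass is C2. The suspended Bb4 lies a seventh above the bass; after resolving down by step to Ab4, the interval above the bass becomes a sixth.
Suspension figures are named by those two intervals: 7–6.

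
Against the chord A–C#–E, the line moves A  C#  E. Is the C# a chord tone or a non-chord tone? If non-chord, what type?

Chord tone (the third of A major triad).

A major triad contains A, C#, E; C# is the third, so it is a chord tone.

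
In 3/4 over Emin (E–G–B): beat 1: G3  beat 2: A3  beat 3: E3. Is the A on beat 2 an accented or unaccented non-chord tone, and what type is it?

The harmony at that moment is E minor triad (E, G, B); A3 is not a chord tone.
It is approached by step up from G3 and left by leap down to E3.
Step in, leap out — an escape tone.
It falls on a weak beat, so it is unaccented.

Unaccented escape tone.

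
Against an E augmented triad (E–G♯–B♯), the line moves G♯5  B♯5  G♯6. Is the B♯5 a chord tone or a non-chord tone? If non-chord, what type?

E augmented triad contains E, G♯, B♯; B♯ is the fifth, so it is a chord tone.

Chord tone (the fifth of E augmented triad).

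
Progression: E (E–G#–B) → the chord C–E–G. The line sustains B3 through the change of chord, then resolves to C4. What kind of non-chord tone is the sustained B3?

B3 is a retardation.

The harmony at that moment is C major triad (C, E, G); B3 is not a chord tone.
It is held over (the same pitch as the preceding B3) and left by step up to C4.
Held over from the previous chord and resolving up by step — a retardation.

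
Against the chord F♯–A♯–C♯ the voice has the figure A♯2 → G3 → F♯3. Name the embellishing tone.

G3 is an appoggiatura.

The harmony at that moment is F♯ major triad (F♯, A♯, C♯); G3 is not a chord tone.
It is approached by leap up from A♯2 and left by step down to F♯3.
Leap in, step out — an appoggiatura.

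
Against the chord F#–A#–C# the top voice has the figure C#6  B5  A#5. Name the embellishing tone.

B5 is a passing tone.

The harmony at that moment is F# major triad (F#, A#, C#); B5 is not a chord tone.
It is approached by step down from C#6 and left by step down to A#5.
Step in, step out in the same direction — a passing tone.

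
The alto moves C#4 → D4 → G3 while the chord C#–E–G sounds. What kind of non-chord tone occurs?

D4 is an escape tone.

The harmony at that moment is C# diminished triad (C#, E, G); D4 is not a chord tone.
It is approached by step up from C#4 and left by leap down to G3.
Step in, leap out — an escape tone.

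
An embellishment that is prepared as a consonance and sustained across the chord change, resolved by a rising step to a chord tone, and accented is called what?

Approach: by preparation — the pitch is first a chord tone, then held (tied or repeated) while the harmony changes under it. Departure: up by step. Metric position: strong.
A prepared dissonance that resolves upward by step — a retardation. (The same figure resolving downward would be a suspension.)

Retardation.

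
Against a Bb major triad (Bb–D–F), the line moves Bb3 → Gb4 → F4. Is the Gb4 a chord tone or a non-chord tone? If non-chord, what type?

The harmony at that moment is Bb major triad (Bb, D, F); Gb4 is not a chord tone.
It is approached by leap up from Bb3 and left by step down to F4.
Leap in, step out — an appoggiatura.

Non-chord tone — an appoggiatura.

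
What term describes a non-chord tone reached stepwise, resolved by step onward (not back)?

Passing tone.

Approach: by step. Departure: by step, continuing in the same direction.
Stepwise on both sides with no change of direction means the note fills in the space between two different chord tones — a passing tone. (Had it turned back to its starting note it would be a neighbor tone instead.)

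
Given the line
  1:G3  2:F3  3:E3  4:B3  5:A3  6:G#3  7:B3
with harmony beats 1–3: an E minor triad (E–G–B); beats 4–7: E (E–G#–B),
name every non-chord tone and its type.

The harmony at that moment is E minor triad (E, G, B); F3 is not a chord tone.
It is approached by step down from G3 and left by step down to E3.
Step in, step out in the same direction — a passing tone.
The harmony at that moment is E major triad (E, G#, B); A3 is not a chord tone.
It is approached by step down from B3 and left by step down to G#3.
Step in, step out in the same direction — a passing tone.

F3 (beat 2) — passing tone; A3 (beat 5) — passing tone.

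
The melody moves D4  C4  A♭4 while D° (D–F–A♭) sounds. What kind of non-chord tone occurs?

The harmony at that moment is D diminished triad (D, F, A♭); C4 is not a chord tone.
It is approached by step down from D4 and left by leap up to A♭4.
Step in, leap out — an escape tone.

C4 is an escape tone.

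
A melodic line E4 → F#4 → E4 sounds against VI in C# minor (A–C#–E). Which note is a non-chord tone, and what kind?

F#4 is a neighbor tone.

The harmony at that moment is A major triad (A, C#, E); F#4 is not a chord tone.
It is approached by step up from E4 and left by step down to E4.
Step away and step back to the same note — a neighbor tone (upper neighbor).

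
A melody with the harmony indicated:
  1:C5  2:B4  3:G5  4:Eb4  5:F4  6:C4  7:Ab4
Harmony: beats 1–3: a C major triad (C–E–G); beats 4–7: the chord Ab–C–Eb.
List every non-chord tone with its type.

The harmony at that moment is C major triad (C, E, G); B4 is not a chord tone.
It is approached by step down from C5 and left by leap up to G5.
Step in, leap out — an escape tone.
The harmony at that moment is Ab major triad (Ab, C, Eb); F4 is not a chord tone.
It is approached by step up from Eb4 and left by leap down to C4.
Step in, leap out — an escape tone.

B4 (beat 2) — escape tone; F4 (beat 5) — escape tone.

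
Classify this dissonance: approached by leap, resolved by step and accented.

Appoggiatura.

Approach: by leap. Departure: by step. Metric position: strong.
Leap in, step out, in a metrically strong position — an appoggiatura. (It is the mirror image of the escape tone, which steps in and leaps out from a weak position.)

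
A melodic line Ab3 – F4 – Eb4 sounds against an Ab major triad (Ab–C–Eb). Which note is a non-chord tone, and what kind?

The harmony at that moment is Ab major triad (Ab, C, Eb); F4 is not a chord tone.
It is approached by leap up from Ab3 and left by step down to Eb4.
Leap in, step out — an appoggiatura.

F4 is an appoggiatura.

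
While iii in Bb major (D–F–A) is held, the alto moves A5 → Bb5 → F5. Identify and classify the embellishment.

Bb5 is an escape tone.

The harmony at that moment is D minor triad (D, F, A); Bb5 is not a chord tone.
It is approached by step up from A5 and left by leap down to F5.
Step in, leap out — an escape tone.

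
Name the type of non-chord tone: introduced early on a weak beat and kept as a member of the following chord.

Anticipation.

Approach: ahead of the chord change (typically by step), so it is dissonant against the current harmony. Departure: none — the same pitch is restated or held and is a chord tone of the new harmony.
Dissonant first, consonant once the harmony catches up: the note simply arrives early — an anticipation. (The reverse timing, consonant first and dissonant after the change, would be a suspension or retardation.)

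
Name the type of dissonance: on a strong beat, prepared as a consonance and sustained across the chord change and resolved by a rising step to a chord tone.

Retardation.

Approach: by preparation — the pitch is first a chord tone, then held (tied or repeated) while the harmony changes under it. Departure: up by step. Metric position: strong.
A prepared dissonance that resolves upward by step — a retardation. (The same figure resolving downward would be a suspension.)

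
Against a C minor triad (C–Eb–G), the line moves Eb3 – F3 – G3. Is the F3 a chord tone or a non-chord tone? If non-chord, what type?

Non-chord tone — a passing tone.

The harmony at that moment is C minor triad (C, Eb, G); F3 is not a chord tone.
It is approached by step up from Eb3 and left by step up to G3.
Step in, step out in the same direction — a passing tone.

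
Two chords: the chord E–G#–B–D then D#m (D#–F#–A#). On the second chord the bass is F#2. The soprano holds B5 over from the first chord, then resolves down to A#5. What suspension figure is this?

4–3 suspension.

At the second chord the bass is F#2. The suspended B5 lies a fourth above the bass; after resolving down by step to A#5, the interval above the bass becomes a third.
Suspension figures are named by those two intervals: 4–3.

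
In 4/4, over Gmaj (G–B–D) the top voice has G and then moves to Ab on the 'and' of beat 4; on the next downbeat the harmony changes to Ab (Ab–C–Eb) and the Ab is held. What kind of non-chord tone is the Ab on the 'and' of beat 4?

The harmony at that moment is G major triad (G, B, D); Ab is not a chord tone.
It is approached by step up from G and then sustained as the same pitch into the next harmony.
Arriving early and becoming a chord tone when the harmony changes — an anticipation.

Anticipation.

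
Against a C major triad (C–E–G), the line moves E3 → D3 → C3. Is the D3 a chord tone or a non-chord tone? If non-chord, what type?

Non-chord tone — a passing tone.

The harmony at that moment is C major triad (C, E, G); D3 is not a chord tone.
It is approached by step down from E3 and left by step down to C3.
Step in, step out in the same direction — a passing tone.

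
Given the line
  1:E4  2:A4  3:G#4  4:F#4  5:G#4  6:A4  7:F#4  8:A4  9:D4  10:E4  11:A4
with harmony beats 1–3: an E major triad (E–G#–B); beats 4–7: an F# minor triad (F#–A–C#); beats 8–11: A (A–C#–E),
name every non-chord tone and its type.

The harmony at that moment is E major triad (E, G#, B); A4 is not a chord tone.
It is approached by leap up from E4 and left by step down to G#4.
Leap in, step out — an appoggiatura.
The harmony at that moment is F# minor triad (F#, A, C#); G#4 is not a chord tone.
It is approached by step up from F#4 and left by step up to A4.
Step in, step out in the same direction — a passing tone.
The harmony at that moment is A major triad (A, C#, E); D4 is not a chord tone.
It is approached by leap down from A4 and left by step up to E4.
Leap in, step out — an appoggiatura.

A4 (beat 2) — appoggiatura; G#4 (beat 5) — passing tone; D4 (beat 9) — appoggiatura.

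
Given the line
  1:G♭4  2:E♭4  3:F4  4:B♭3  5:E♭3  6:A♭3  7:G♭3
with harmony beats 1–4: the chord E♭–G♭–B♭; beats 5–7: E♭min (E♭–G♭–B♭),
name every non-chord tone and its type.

The harmony at that moment is E♭ minor triad (E♭, G♭, B♭); F4 is not a chord tone.
It is approached by step up from E♭4 and left by leap down to B♭3.
Step in, leap out — an escape tone.
The harmony at that moment is E♭ minor triad (E♭, G♭, B♭); A♭3 is not a chord tone.
It is approached by leap up from E♭3 and left by step down to G♭3.
Leap in, step out — an appoggiatura.

F4 (beat 3) — escape tone; A♭3 (beat 6) — appoggiatura.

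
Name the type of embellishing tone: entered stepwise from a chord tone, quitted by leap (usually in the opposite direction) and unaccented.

Approach: by step. Departure: by leap. Metric position: weak.
Step in, leap out, from a weak position — an escape tone (échappée). (It is the mirror image of the appoggiatura, which leaps in and steps out on a strong beat.)

Escape tone.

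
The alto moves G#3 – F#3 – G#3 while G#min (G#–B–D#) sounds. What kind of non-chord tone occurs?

The harmony at that moment is G# minor triad (G#, B, D#); F#3 is not a chord tone.
It is approached by step down from G#3 and left by step up to G#3.
Step away and step back to the same note — a neighbor tone (lower neighbor).

F#3 is a neighbor tone.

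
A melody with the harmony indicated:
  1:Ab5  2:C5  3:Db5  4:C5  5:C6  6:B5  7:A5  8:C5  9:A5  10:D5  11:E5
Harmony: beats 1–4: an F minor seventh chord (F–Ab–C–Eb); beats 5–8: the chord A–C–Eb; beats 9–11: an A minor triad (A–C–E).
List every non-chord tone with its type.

The harmony at that moment is F minor seventh chord (F, Ab, C, Eb); Db5 is not a chord tone.
It is approached by step up from C5 and left by step down to C5.
Step away and step back to the same note — a neighbor tone (upper neighbor).
The harmony at that moment is A diminished triad (A, C, Eb); B5 is not a chord tone.
It is approached by step down from C6 and left by step down to A5.
Step in, step out in the same direction — a passing tone.
The harmony at that moment is A minor triad (A, C, E); D5 is not a chord tone.
It is approached by leap down from A5 and left by step up to E5.
Leap in, step out — an appoggiatura.

Db5 (beat 3) — neighbor tone; B5 (beat 6) — passing tone; D5 (beat 10) — appoggiatura.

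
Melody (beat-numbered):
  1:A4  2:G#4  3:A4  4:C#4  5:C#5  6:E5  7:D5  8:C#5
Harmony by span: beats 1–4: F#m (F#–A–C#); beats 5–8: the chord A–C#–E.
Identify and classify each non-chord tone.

G#4 (beat 2) — neighbor tone; D5 (beat 7) — passing tone.

The harmony at that moment is F# minor triad (F#, A, C#); G#4 is not a chord tone.
It is approached by step down from A4 and left by step up to A4.
Step away and step back to the same note — a neighbor tone (lower neighbor).
The harmony at that moment is A major triad (A, C#, E); D5 is not a chord tone.
It is approached by step down from E5 and left by step down to C#5.
Step in, step out in the same direction — a passing tone.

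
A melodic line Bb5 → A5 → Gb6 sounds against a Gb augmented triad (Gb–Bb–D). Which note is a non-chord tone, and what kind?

A5 is an escape tone.

The harmony at that moment is Gb augmented triad (Gb, Bb, D); A5 is not a chord tone.
It is approached by step down from Bb5 and left by leap up to Gb6.
Step in, leap out — an escape tone.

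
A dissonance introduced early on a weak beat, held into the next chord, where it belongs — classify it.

Approach: ahead of the chord change (typically by step), so it is dissonant against the current harmony. Departure: none — the same pitch is restated or held and is a chord tone of the new harmony.
Dissonant first, consonant once the harmony catches up: the note simply arrives early — an anticipation. (The reverse timing, consonant first and dissonant after the change, would be a suspension or retardation.)

Anticipation.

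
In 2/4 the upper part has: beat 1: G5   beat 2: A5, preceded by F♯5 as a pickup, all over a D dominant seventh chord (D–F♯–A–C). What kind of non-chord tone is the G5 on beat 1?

Passing tone.

The harmony at that moment is D dominant seventh chord (D, F♯, A, C); G5 is not a chord tone.
It is approached by step up from F♯5 and left by step up to A5.
Step in, step out in the same direction — a passing tone.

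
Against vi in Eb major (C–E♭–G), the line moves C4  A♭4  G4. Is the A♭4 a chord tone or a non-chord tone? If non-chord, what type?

Non-chord tone — an appoggiatura.

The harmony at that moment is C minor triad (C, E♭, G); A♭4 is not a chord tone.
It is approached by leap up from C4 and left by step down to G4.
Leap in, step out — an appoggiatura.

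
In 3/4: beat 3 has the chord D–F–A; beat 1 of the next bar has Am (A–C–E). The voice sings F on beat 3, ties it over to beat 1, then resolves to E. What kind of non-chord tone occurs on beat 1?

Suspension.

The harmony at that moment is A minor triad (A, C, E); F is not a chord tone.
It is held over (the same pitch as the preceding F) and left by step down to E.
Held over from the previous chord and resolving down by step — a suspension.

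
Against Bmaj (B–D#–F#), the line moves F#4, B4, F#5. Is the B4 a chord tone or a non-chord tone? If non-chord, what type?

B major triad contains B, D#, F#; B is the root, so it is a chord tone.

Chord tone (the root of B major triad).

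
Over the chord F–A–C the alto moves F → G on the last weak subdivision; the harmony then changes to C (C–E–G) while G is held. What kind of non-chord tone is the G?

G is an anticipation.

The harmony at that moment is F major triad (F, A, C); G is not a chord tone.
It is approached by step up from F and then sustained as the same pitch into the next harmony.
Arriving early and becoming a chord tone when the harmony changes — an anticipation.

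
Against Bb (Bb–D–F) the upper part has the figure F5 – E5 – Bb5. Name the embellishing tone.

E5 is an escape tone.

The harmony at that moment is Bb major triad (Bb, D, F); E5 is not a chord tone.
It is approached by step down from F5 and left by leap up to Bb5.
Step in, leap out — an escape tone.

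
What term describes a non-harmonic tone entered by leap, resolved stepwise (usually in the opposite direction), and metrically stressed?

Approach: by leap. Departure: by step. Metric position: strong.
Leap in, step out, in a metrically strong position — an appoggiatura. (It is the mirror image of the escape tone, which steps in and leaps out from a weak position.)

Appoggiatura.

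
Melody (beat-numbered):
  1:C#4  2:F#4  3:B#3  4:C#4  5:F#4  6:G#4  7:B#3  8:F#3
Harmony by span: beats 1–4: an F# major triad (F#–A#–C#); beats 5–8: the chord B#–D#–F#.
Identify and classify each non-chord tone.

B#3 (beat 3) — appoggiatura; G#4 (beat 6) — escape tone.

The harmony at that moment is F# major triad (F#, A#, C#); B#3 is not a chord tone.
It is approached by leap down from F#4 and left by step up to C#4.
Leap in, step out — an appoggiatura.
The harmony at that moment is B# diminished triad (B#, D#, F#); G#4 is not a chord tone.
It is approached by step up from F#4 and left by leap down to B#3.
Step in, leap out — an escape tone.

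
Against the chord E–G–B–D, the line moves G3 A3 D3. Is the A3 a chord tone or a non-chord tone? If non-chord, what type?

The harmony at that moment is E minor seventh chord (E, G, B, D); A3 is not a chord tone.
It is approached by step up from G3 and left by leap down to D3.
Step in, leap out — an escape tone.

Non-chord tone — an escape tone.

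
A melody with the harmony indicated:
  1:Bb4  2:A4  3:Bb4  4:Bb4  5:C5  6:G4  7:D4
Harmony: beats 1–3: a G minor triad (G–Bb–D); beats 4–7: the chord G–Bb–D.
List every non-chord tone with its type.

The harmony at that moment is G minor triad (G, Bb, D); A4 is not a chord tone.
It is approached by step down from Bb4 and left by step up to Bb4.
Step away and step back to the same note — a neighbor tone (lower neighbor).
The harmony at that moment is G minor triad (G, Bb, D); C5 is not a chord tone.
It is approached by step up from Bb4 and left by leap down to G4.
Step in, leap out — an escape tone.

A4 (beat 2) — neighbor tone; C5 (beat 5) — escape tone.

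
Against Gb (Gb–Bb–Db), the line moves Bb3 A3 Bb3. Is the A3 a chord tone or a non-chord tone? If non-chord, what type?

The harmony at that moment is Gb major triad (Gb, Bb, Db); A3 is not a chord tone.
It is approached by step down from Bb3 and left by step up to Bb3.
Step away and step back to the same note — a neighbor tone (lower neighbor).

Non-chord tone — a neighbor tone.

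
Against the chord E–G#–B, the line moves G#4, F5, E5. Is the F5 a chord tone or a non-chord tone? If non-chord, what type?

The harmony at that moment is E major triad (E, G#, B); F5 is not a chord tone.
It is approached by leap up from G#4 and left by step down to E5.
Leap in, step out — an appoggiatura.

Non-chord tone — an appoggiatura.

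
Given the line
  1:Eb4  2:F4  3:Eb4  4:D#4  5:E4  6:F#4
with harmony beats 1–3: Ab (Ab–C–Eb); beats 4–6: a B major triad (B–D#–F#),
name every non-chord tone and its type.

F4 (beat 2) — neighbor tone; E4 (beat 5) — passing tone.

The harmony at that moment is Ab major triad (Ab, C, Eb); F4 is not a chord tone.
It is approached by step up from Eb4 and left by step down to Eb4.
Step away and step back to the same note — a neighbor tone (upper neighbor).
The harmony at that moment is B major triad (B, D#, F#); E4 is not a chord tone.
It is approached by step up from D#4 and left by step up to F#4.
Step in, step out in the same direction — a passing tone.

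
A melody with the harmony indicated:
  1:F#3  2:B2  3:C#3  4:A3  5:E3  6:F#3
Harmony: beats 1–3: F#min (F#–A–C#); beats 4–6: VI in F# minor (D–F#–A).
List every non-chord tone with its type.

The harmony at that moment is F# minor triad (F#, A, C#); B2 is not a chord tone.
It is approached by leap down from F#3 and left by step up to C#3.
Leap in, step out — an appoggiatura.
The harmony at that moment is D major triad (D, F#, A); E3 is not a chord tone.
It is approached by leap down from A3 and left by step up to F#3.
Leap in, step out — an appoggiatura.

B2 (beat 2) — appoggiatura; E3 (beat 5) — appoggiatura.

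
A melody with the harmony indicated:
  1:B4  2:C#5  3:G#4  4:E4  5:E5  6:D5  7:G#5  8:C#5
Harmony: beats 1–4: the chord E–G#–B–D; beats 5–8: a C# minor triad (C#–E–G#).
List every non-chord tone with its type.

C#5 (beat 2) — escape tone; D5 (beat 6) — escape tone.

The harmony at that moment is E dominant seventh chord (E, G#, B, D); C#5 is not a chord tone.
It is approached by step up from B4 and left by leap down to G#4.
Step in, leap out — an escape tone.
The harmony at that moment is C# minor triad (C#, E, G#); D5 is not a chord tone.
It is approached by step down from E5 and left by leap up to G#5.
Step in, leap out — an escape tone.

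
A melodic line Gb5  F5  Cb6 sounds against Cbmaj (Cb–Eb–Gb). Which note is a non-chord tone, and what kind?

F5 is an escape tone.

The harmony at that moment is Cb major triad (Cb, Eb, Gb); F5 is not a chord tone.
It is approached by step down from Gb5 and left by leap up to Cb6.
Step in, leap out — an escape tone.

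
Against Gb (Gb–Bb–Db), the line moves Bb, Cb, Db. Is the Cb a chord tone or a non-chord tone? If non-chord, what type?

The harmony at that moment is Gb major triad (Gb, Bb, Db); Cb is not a chord tone.
It is approached by step up from Bb and left by step up to Db.
Step in, step out in the same direction — a passing tone.

Non-chord tone — a passing tone.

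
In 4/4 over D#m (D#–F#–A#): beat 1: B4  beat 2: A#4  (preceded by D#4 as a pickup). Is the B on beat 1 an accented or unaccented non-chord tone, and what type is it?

The harmony at that moment is D# minor triad (D#, F#, A#); B4 is not a chord tone.
It is approached by leap up from D#4 and left by step down to A#4.
Leap in, step out — an appoggiatura.
It falls on the downbeat, so it is accented.

Accented appoggiatura.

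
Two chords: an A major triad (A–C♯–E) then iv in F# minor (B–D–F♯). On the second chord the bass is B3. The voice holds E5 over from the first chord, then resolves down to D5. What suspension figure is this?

4–3 suspension.

At the second chord the bass is B3. The suspended E5 lies a fourth above the bass; after resolving down by step to D5, the interval above the bass becomes a third.
Suspension figures are named by those two intervals: 4–3.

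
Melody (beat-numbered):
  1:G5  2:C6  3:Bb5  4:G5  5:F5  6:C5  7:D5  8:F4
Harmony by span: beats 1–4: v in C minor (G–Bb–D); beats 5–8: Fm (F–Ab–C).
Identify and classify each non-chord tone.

The harmony at that moment is G minor triad (G, Bb, D); C6 is not a chord tone.
It is approached by leap up from G5 and left by step down to Bb5.
Leap in, step out — an appoggiatura.
The harmony at that moment is F minor triad (F, Ab, C); D5 is not a chord tone.
It is approached by step up from C5 and left by leap down to F4.
Step in, leap out — an escape tone.

C6 (beat 2) — appoggiatura; D5 (beat 7) — escape tone.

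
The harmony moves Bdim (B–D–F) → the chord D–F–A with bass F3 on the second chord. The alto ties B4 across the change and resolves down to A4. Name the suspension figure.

At the second chord the bass is F3. The suspended B4 lies a fourth above the bass; after resolving down by step to A4, the interval above the bass becomes a third.
Suspension figures are named by those two intervals: 4–3.

4–3 suspension.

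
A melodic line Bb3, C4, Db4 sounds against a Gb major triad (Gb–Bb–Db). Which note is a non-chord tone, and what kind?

The harmony at that moment is Gb major triad (Gb, Bb, Db); C4 is not a chord tone.
It is approached by step up from Bb3 and left by step up to Db4.
Step in, step out in the same direction — a passing tone.

C4 is a passing tone.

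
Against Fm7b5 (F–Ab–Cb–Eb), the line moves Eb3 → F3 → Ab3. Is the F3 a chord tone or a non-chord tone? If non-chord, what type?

F half-diminished seventh chord contains F, Ab, Cb, Eb; F is the root, so it is a chord tone.

Chord tone (the root of F half-diminished seventh chord).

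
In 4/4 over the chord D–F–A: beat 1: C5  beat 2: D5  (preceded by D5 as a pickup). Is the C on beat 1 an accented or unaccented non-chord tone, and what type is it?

The harmony at that moment is D minor triad (D, F, A); C5 is not a chord tone.
It is approached by step down from D5 and left by step up to D5.
Step away and step back to the same note — a neighbor tone (lower neighbor).
It falls on the downbeat, so it is accented.

Accented neighbor tone.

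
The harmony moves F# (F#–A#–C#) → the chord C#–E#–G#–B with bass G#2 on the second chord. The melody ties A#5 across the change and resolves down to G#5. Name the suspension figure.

At the second chord the bass is G#2. The suspended A#5 lies a ninth above the bass; after resolving down by step to G#5, the interval above the bass becomes an octave.
Suspension figures are named by those two intervals: 9–8.

9–8 suspension.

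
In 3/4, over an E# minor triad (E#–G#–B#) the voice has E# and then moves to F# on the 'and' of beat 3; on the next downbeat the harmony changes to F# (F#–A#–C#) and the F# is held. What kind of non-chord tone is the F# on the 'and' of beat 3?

Anticipation.

The harmony at that moment is E# minor triad (E#, G#, B#); F# is not a chord tone.
It is approached by step up from E# and then sustained as the same pitch into the next harmony.
Arriving early and becoming a chord tone when the harmony changes — an anticipation.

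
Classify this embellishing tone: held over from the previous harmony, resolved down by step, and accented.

Suspension.

Approach: by preparation — the pitch is first a chord tone, then held (tied or repeated) while the harmony changes under it. Departure: down by step. Metric position: strong.
A prepared dissonance that resolves downward by step — a suspension. (The same figure resolving upward would be a retardation.)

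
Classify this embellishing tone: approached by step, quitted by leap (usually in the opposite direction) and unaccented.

Escape tone.

Approach: by step. Departure: by leap. Metric position: weak.
Step in, leap out, from a weak position — an escape tone (échappée). (It is the mirror image of the appoggiatura, which leaps in and steps out on a strong beat.)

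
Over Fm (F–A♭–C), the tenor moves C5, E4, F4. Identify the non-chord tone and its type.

The harmony at that moment is F minor triad (F, A♭, C); E4 is not a chord tone.
It is approached by leap down from C5 and left by step up to F4.
Leap in, step out — an appoggiatura.

E4 is an appoggiatura.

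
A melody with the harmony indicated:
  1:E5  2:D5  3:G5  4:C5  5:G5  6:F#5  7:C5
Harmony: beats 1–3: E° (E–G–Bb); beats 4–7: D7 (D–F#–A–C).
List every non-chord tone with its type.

The harmony at that moment is E diminished triad (E, G, Bb); D5 is not a chord tone.
It is approached by step down from E5 and left by leap up to G5.
Step in, leap out — an escape tone.
The harmony at that moment is D dominant seventh chord (D, F#, A, C); G5 is not a chord tone.
It is approached by leap up from C5 and left by step down to F#5.
Leap in, step out — an appoggiatura.

D5 (beat 2) — escape tone; G5 (beat 5) — appoggiatura.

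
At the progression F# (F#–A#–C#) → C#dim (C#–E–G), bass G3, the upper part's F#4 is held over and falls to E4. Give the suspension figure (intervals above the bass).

7–6 suspension.

At the second chord the bass is G3. The suspended F#4 lies a seventh above the bass; after resolving down by step to E4, the interval above the bass becomes a sixth.
Suspension figures are named by those two intervals: 7–6.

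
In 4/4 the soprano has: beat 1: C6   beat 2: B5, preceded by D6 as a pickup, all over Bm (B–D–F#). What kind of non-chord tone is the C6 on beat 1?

Passing tone.

The harmony at that moment is B minor triad (B, D, F#); C6 is not a chord tone.
It is approached by step down from D6 and left by step down to B5.
Step in, step out in the same direction — a passing tone.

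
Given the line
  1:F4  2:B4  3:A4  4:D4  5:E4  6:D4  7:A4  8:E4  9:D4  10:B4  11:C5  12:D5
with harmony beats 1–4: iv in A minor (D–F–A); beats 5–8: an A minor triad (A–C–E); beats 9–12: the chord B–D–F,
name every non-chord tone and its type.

The harmony at that moment is D minor triad (D, F, A); B4 is not a chord tone.
It is approached by leap up from F4 and left by step down to A4.
Leap in, step out — an appoggiatura.
The harmony at that moment is A minor triad (A, C, E); D4 is not a chord tone.
It is approached by step down from E4 and left by leap up to A4.
Step in, leap out — an escape tone.
The harmony at that moment is B diminished triad (B, D, F); C5 is not a chord tone.
It is approached by step up from B4 and left by step up to D5.
Step in, step out in the same direction — a passing tone.

B4 (beat 2) — appoggiatura; D4 (beat 6) — escape tone; C5 (beat 11) — passing tone.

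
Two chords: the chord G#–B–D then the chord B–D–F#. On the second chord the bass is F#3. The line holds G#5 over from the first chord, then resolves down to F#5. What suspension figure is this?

At the second chord the bass is F#3. The suspended G#5 lies a ninth above the bass; after resolving down by step to F#5, the interval above the bass becomes an octave.
Suspension figures are named by those two intervals: 9–8.

9–8 suspension.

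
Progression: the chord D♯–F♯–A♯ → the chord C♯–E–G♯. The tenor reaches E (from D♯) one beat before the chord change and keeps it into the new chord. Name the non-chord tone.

The harmony at that moment is D♯ minor triad (D♯, F♯, A♯); E is not a chord tone.
It is approached by step up from D♯ and then sustained as the same pitch into the next harmony.
Arriving early and becoming a chord tone when the harmony changes — an anticipation.

E is an anticipation.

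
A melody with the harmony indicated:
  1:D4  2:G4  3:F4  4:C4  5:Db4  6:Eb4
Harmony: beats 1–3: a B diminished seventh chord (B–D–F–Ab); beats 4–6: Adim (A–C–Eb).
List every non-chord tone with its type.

G4 (beat 2) — appoggiatura; Db4 (beat 5) — passing tone.

The harmony at that moment is B diminished seventh chord (B, D, F, Ab); G4 is not a chord tone.
It is approached by leap up from D4 and left by step down to F4.
Leap in, step out — an appoggiatura.
The harmony at that moment is A diminished triad (A, C, Eb); Db4 is not a chord tone.
It is approached by step up from C4 and left by step up to Eb4.
Step in, step out in the same direction — a passing tone.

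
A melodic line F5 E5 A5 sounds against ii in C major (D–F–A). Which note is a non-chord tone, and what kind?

E5 is an escape tone.

The harmony at that moment is D minor triad (D, F, A); E5 is not a chord tone.
It is approached by step down from F5 and left by leap up to A5.
Step in, leap out — an escape tone.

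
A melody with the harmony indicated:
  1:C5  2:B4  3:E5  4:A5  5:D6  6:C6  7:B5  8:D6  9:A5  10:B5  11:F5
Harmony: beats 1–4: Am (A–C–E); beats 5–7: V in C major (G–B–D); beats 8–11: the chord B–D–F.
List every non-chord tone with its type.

The harmony at that moment is A minor triad (A, C, E); B4 is not a chord tone.
It is approached by step down from C5 and left by leap up to E5.
Step in, leap out — an escape tone.
The harmony at that moment is G major triad (G, B, D); C6 is not a chord tone.
It is approached by step down from D6 and left by step down to B5.
Step in, step out in the same direction — a passing tone.
The harmony at that moment is B diminished triad (B, D, F); A5 is not a chord tone.
It is approached by leap down from D6 and left by step up to B5.
Leap in, step out — an appoggiatura.

B4 (beat 2) — escape tone; C6 (beat 6) — passing tone; A5 (beat 9) — appoggiatura.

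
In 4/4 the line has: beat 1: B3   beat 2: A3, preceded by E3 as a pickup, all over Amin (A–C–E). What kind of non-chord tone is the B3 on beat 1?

The harmony at that moment is A minor triad (A, C, E); B3 is not a chord tone.
It is approached by leap up from E3 and left by step down to A3.
Leap in, step out, metrically accented — an appoggiatura.

Appoggiatura.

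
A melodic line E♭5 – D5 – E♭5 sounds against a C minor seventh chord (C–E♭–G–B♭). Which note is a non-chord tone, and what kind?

The harmony at that moment is C minor seventh chord (C, E♭, G, B♭); D5 is not a chord tone.
It is approached by step down from E♭5 and left by step up to E♭5.
Step away and step back to the same note — a neighbor tone (lower neighbor).

D5 is a neighbor tone.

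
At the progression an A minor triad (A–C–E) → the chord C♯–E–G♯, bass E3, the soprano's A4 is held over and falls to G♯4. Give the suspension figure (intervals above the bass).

At the second chord the bass is E3. The suspended A4 lies a fourth above the bass; after resolving down by step to G♯4, the interval above the bass becomes a third.
Suspension figures are named by those two intervals: 4–3.

4–3 suspension.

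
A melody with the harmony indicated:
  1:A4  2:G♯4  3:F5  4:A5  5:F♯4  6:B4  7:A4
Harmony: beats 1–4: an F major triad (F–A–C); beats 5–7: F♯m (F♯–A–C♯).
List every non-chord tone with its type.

The harmony at that moment is F major triad (F, A, C); G♯4 is not a chord tone.
It is approached by step down from A4 and left by leap up to F5.
Step in, leap out — an escape tone.
The harmony at that moment is F♯ minor triad (F♯, A, C♯); B4 is not a chord tone.
It is approached by leap up from F♯4 and left by step down to A4.
Leap in, step out — an appoggiatura.

G♯4 (beat 2) — escape tone; B4 (beat 6) — appoggiatura.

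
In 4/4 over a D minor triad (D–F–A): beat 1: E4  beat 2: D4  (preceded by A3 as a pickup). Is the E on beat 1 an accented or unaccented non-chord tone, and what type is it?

The harmony at that moment is D minor triad (D, F, A); E4 is not a chord tone.
It is approached by leap up from A3 and left by step down to D4.
Leap in, step out — an appoggiatura.
It falls on the downbeat, so it is accented.

Accented appoggiatura.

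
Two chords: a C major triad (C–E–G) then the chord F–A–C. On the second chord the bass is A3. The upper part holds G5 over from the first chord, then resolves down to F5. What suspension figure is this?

At the second chord the bass is A3. The suspended G5 lies a seventh above the bass; after resolving down by step to F5, the interval above the bass becomes a sixth.
Suspension figures are named by those two intervals: 7–6.

7–6 suspension.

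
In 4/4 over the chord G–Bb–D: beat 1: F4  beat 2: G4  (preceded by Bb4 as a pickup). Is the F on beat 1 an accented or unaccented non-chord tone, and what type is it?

The harmony at that moment is G minor triad (G, Bb, D); F4 is not a chord tone.
It is approached by leap down from Bb4 and left by step up to G4.
Leap in, step out — an appoggiatura.
It falls on the downbeat, so it is accented.

Accented appoggiatura.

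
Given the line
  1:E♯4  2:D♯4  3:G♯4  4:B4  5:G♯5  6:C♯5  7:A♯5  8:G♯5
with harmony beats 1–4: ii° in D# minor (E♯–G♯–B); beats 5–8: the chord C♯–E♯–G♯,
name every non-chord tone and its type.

The harmony at that moment is E♯ diminished triad (E♯, G♯, B); D♯4 is not a chord tone.
It is approached by step down from E♯4 and left by leap up to G♯4.
Step in, leap out — an escape tone.
The harmony at that moment is C♯ major triad (C♯, E♯, G♯); A♯5 is not a chord tone.
It is approached by leap up from C♯5 and left by step down to G♯5.
Leap in, step out — an appoggiatura.

D♯4 (beat 2) — escape tone; A♯5 (beat 7) — appoggiatura.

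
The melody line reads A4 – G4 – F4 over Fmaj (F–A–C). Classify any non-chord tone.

G4 is a passing tone.

The harmony at that moment is F major triad (F, A, C); G4 is not a chord tone.
It is approached by step down from A4 and left by step down to F4.
Step in, step out in the same direction — a passing tone.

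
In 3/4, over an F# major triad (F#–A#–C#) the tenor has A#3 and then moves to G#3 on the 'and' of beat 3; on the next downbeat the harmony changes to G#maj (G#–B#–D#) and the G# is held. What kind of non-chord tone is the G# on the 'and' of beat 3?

The harmony at that moment is F# major triad (F#, A#, C#); G#3 is not a chord tone.
It is approached by step down from A#3 and then sustained as the same pitch into the next harmony.
Arriving early and becoming a chord tone when the harmony changes — an anticipation.

Anticipation.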